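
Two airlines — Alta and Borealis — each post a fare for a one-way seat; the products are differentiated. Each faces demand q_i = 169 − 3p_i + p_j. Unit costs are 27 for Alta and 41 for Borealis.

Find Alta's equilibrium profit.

1756.92

Alta's profit: π = (p_{Alta} − 27)(169 − 3p_{Alta} + p_{Borealis}).
∂π/∂p_{Alta} = 250 − 6p_{Alta} + p_{Borealis} = 0 ⇒ p_{Alta} = 125/3 + (1/6)p_{Borealis}.
Similarly p_{Borealis} = 146/3 + (1/6)p_{Alta}.
Plugging p_{Borealis} into Alta's best response: p_{Alta} = 125/3 + (1/6)(146/3 + (1/6)p_{Alta}) ⇒ (35/36)p_{Alta} = 448/9, so p_{Alta} = 51.2.
Then p_{Borealis} = 146/3 + (1/6)·51.2 = 57.2.
q_{Alta} = 169 − 3·51.2 + 57.2 = 72.6.
Profit = (51.2 − 27)·72.6 = 1756.92.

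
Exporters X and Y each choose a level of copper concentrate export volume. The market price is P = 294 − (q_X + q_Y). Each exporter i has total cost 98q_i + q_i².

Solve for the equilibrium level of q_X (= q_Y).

39.2

Exporter X's profit: π = q_X(294 − (q_X + q_Y)) − 98q_X − q_X².
∂π/∂q_X = 196 − 4q_X − q_Y = 0, so q_X = 49 − 0.25q_Y.
The game is symmetric, so in equilibrium q_Y = q_X: the reaction function gives 1.25q_X = 49, hence q_X = 39.2.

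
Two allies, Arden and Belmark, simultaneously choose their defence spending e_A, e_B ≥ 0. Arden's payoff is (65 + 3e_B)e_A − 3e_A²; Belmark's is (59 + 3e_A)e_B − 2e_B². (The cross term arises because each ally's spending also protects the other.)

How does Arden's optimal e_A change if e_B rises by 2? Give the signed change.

1

Expanding Arden's payoff: 65e_A + 3e_Be_A − 3e_A².
∂π/∂e_A = 65 + 3e_B − 6e_A = 0, so e_A = 65/6 + 0.5e_B.
The reaction-function slope is 0.5, so a 2-unit rise in e_B moves e_A by 0.5 × 2 = 1. Arden's best response rises — the actions are strategic complements.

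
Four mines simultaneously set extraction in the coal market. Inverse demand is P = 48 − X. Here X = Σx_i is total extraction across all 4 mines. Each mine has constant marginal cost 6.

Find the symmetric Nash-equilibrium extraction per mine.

8.4

A representative mine's profit is π_i = x_i(48 − X) − 6x_i, with X = x_i + Σ_{j≠i} x_j.
First-order condition: 42 − 2x_i − Σ_{j≠i} x_j = 0.
With identical mines, set every x_j = x: then 42 − 2x − 3x = 0, i.e. x = 42/5 = 8.4.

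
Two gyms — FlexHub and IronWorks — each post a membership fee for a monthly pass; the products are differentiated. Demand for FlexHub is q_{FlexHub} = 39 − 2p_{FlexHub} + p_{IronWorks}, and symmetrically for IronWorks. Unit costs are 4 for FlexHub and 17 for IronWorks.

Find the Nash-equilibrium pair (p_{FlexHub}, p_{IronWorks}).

17.4, 22.6

FlexHub's profit: π = (p_{FlexHub} − 4)(39 − 2p_{FlexHub} + p_{IronWorks}).
∂π/∂p_{FlexHub} = 47 − 4p_{FlexHub} + p_{IronWorks} = 0 ⇒ p_{FlexHub} = 11.75 + 0.25p_{IronWorks}.
Similarly p_{IronWorks} = 18.25 + 0.25p_{FlexHub}.
Substituting the second reaction function into the first: p_{FlexHub} = 11.75 + 0.25(18.25 + 0.25p_{FlexHub}), which gives 0.9375p_{FlexHub} = 16.3125 ⇒ p_{FlexHub} = 17.4.
Then p_{IronWorks} = 18.25 + 0.25·17.4 = 22.6.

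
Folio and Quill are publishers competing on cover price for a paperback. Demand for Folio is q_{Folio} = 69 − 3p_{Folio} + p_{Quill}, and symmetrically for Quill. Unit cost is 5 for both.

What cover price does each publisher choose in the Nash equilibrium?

16.8

Folio's profit: π = (p_{Folio} − 5)(69 − 3p_{Folio} + p_{Quill}).
∂π/∂p_{Folio} = 84 − 6p_{Folio} + p_{Quill} = 0 ⇒ p_{Folio} = 14 + (1/6)p_{Quill}.
Setting p_{Folio} = p_{Quill} in the reaction function: p_{Folio} = 14 + (1/6)p_{Folio}, so p_{Folio} = 14 / (5/6) = 16.8.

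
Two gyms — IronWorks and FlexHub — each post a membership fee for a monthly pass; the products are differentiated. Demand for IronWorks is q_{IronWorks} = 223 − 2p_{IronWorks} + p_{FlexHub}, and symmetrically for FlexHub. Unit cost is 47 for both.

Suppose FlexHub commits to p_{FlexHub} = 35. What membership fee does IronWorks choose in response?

IronWorks's profit: π = (p_{IronWorks} − 47)(223 − 2p_{IronWorks} + p_{FlexHub}).
∂π/∂p_{IronWorks} = 317 − 4p_{IronWorks} + p_{FlexHub} = 0 ⇒ p_{IronWorks} = 79.25 + 0.25p_{FlexHub}.
At p_{FlexHub} = 35: p_{IronWorks} = 79.25 + 0.25·35 = 88.

88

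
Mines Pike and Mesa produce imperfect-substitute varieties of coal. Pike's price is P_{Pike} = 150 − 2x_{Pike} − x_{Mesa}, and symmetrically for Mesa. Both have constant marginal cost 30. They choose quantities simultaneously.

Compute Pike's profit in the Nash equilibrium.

1152

Mine Pike's profit: π = x_{Pike}(150 − 2x_{Pike} − x_{Mesa}) − 30x_{Pike}.
∂π/∂x_{Pike} = 120 − 4x_{Pike} − x_{Mesa} = 0 ⇒ x_{Pike} = 30 − 0.25x_{Mesa}.
Setting x_{Pike} = x_{Mesa} in the reaction function: x_{Pike} = 30 − 0.25x_{Pike}, so x_{Pike} = 30 / 1.25 = 24.
P_{Pike} = 150 − 2·24 − 24 = 78.
Profit = (78 − 30)·24 = 1152.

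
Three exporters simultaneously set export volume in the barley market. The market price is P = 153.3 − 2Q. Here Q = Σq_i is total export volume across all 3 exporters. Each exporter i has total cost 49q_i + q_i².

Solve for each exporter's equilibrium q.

A representative exporter's profit is π_i = q_i(153.3 − 2Q) − 49q_i − q_i², with Q = q_i + Σ_{j≠i} q_j.
First-order condition: 104.3 − 6q_i − 2Σ_{j≠i} q_j = 0.
Imposing symmetry (q_j = q for all j) turns Σ_{j≠i} q_j into 2q, so 104.3 = 10q and q = 10.43.

10.43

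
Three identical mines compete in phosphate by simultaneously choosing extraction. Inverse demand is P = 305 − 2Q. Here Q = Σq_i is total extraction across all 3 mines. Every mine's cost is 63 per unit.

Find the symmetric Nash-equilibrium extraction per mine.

30.25

A representative mine's profit is π_i = q_i(305 − 2Q) − 63q_i, with Q = q_i + Σ_{j≠i} q_j.
First-order condition: 242 − 4q_i − 2Σ_{j≠i} q_j = 0.
With identical mines, set every q_j = q: then 242 − 4q − 4q = 0, i.e. q = 242/8 = 30.25.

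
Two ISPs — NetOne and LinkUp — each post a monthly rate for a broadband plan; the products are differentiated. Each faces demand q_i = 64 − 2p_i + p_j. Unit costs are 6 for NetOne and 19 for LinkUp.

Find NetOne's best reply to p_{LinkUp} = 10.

NetOne's profit: π = (p_{NetOne} − 6)(64 − 2p_{NetOne} + p_{LinkUp}).
∂π/∂p_{NetOne} = 76 − 4p_{NetOne} + p_{LinkUp} = 0 ⇒ p_{NetOne} = 19 + 0.25p_{LinkUp}.
At p_{LinkUp} = 10: p_{NetOne} = 19 + 0.25·10 = 21.5.

21.5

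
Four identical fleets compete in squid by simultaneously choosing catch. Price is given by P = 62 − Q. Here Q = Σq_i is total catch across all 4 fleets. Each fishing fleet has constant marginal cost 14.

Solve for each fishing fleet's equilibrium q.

9.6

A representative fishing fleet's profit is π_i = q_i(62 − Q) − 14q_i, with Q = q_i + Σ_{j≠i} q_j.
First-order condition: 48 − 2q_i − Σ_{j≠i} q_j = 0.
Imposing symmetry (q_j = q for all j) turns Σ_{j≠i} q_j into 3q, so 48 = 5q and q = 9.6.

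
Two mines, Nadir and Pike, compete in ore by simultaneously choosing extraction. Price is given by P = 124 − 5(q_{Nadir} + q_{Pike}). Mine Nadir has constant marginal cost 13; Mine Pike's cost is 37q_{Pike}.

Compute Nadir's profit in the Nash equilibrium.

Mine Nadir's profit: π = q_{Nadir}(124 − 5(q_{Nadir} + q_{Pike})) − 13q_{Nadir}.
∂π/∂q_{Nadir} = 111 − 10q_{Nadir} − 5q_{Pike} = 0, so q_{Nadir} = 11.1 − 0.5q_{Pike}.
By the same steps for Pike: q_{Pike} = 8.7 − 0.5q_{Nadir}.
Solving the two reaction functions simultaneously: (1 − (−0.5)(−0.5))q_{Nadir} = 11.1 − 0.5·8.7, so 0.75q_{Nadir} = 6.75 and q_{Nadir} = 9.
Then q_{Pike} = 8.7 − 0.5·9 = 4.2.
Price P = 124 − 5·13.2 = 58.
Nadir's profit: (58 − 13)·9 = 405.

405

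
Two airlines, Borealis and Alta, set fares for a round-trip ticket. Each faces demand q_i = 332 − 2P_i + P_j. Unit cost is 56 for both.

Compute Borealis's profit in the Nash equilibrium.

16928

Borealis's profit: π = (P_{Borealis} − 56)(332 − 2P_{Borealis} + P_{Alta}).
∂π/∂P_{Borealis} = 444 − 4P_{Borealis} + P_{Alta} = 0 ⇒ P_{Borealis} = 111 + 0.25P_{Alta}.
Setting P_{Borealis} = P_{Alta} in the reaction function: P_{Borealis} = 111 + 0.25P_{Borealis}, so P_{Borealis} = 111 / 0.75 = 148.
q_{Borealis} = 332 − 2·148 + 148 = 184.
Profit = (148 − 56)·184 = 16928.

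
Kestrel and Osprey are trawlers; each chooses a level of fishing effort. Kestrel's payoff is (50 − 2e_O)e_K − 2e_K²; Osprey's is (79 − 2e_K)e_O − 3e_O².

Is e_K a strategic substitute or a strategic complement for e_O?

Expanding Kestrel's payoff: 50e_K − 2e_Oe_K − 2e_K².
∂π/∂e_K = 50 − 2e_O − 4e_K = 0, so e_K = 12.5 − 0.5e_O.
The best-response slope de_K/de_O = −0.5 < 0: the reaction function is downward-sloping, so the choices are strategic substitutes.

strategic substitutes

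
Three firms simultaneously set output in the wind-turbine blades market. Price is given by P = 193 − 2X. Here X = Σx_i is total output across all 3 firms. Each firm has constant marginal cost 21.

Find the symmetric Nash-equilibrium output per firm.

A representative firm's profit is π_i = x_i(193 − 2X) − 21x_i, with X = x_i + Σ_{j≠i} x_j.
First-order condition: 172 − 4x_i − 2Σ_{j≠i} x_j = 0.
With identical firms, set every x_j = x: then 172 − 4x − 4x = 0, i.e. x = 172/8 = 21.5.

21.5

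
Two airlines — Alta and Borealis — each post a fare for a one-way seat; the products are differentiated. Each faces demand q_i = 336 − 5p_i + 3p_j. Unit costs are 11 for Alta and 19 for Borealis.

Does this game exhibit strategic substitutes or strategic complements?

strategic complements

Alta's profit: π = (p_{Alta} − 11)(336 − 5p_{Alta} + 3p_{Borealis}).
∂π/∂p_{Alta} = 391 − 10p_{Alta} + 3p_{Borealis} = 0 ⇒ p_{Alta} = 39.1 + 0.3p_{Borealis}.
The best-response slope dp_{Alta}/dp_{Borealis} = 0.3 > 0: the reaction function is upward-sloping, so the choices are strategic complements.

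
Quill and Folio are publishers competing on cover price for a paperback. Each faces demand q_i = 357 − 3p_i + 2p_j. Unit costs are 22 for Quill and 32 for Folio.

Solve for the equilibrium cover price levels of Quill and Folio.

107.625, 111.375

Quill's profit: π = (p_{Quill} − 22)(357 − 3p_{Quill} + 2p_{Folio}).
∂π/∂p_{Quill} = 423 − 6p_{Quill} + 2p_{Folio} = 0 ⇒ p_{Quill} = 70.5 + (1/3)p_{Folio}.
Similarly p_{Folio} = 75.5 + (1/3)p_{Quill}.
Plugging p_{Folio} into Quill's best response: p_{Quill} = 70.5 + (1/3)(75.5 + (1/3)p_{Quill}) ⇒ (8/9)p_{Quill} = 287/3, so p_{Quill} = 107.625.
Then p_{Folio} = 75.5 + (1/3)·107.625 = 111.375.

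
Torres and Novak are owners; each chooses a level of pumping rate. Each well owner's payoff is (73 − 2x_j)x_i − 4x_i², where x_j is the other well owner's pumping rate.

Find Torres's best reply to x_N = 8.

7.125

Torres's payoff is (73 − 2x_N)x_T − 4x_T².
∂π/∂x_T = 73 − 2x_N − 8x_T = 0, so x_T = 9.125 − 0.25x_N.
At x_N = 8: x_T = 9.125 − 0.25·8 = 7.125.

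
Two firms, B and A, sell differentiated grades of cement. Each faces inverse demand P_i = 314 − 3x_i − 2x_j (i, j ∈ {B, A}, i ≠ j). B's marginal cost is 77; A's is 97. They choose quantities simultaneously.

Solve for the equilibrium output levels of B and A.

30.875, 25.875

Firm B's profit: π = x_B(314 − 3x_B − 2x_A) − 77x_B.
∂π/∂x_B = 237 − 6x_B − 2x_A = 0 ⇒ x_B = 39.5 − (1/3)x_A.
Similarly x_A = 217/6 − (1/3)x_B.
Solving the two reaction functions simultaneously: (1 − (−1/3)(−1/3))x_B = 39.5 − (1/3)·(217/6), so (8/9)x_B = 247/9 and x_B = 30.875.
Then x_A = 217/6 − (1/3)·30.875 = 25.875.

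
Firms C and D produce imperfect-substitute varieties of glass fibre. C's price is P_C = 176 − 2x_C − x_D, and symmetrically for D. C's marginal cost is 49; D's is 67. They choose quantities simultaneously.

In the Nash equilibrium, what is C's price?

Firm C's profit: π = x_C(176 − 2x_C − x_D) − 49x_C.
∂π/∂x_C = 127 − 4x_C − x_D = 0 ⇒ x_C = 31.75 − 0.25x_D.
Similarly x_D = 27.25 − 0.25x_C.
Plugging x_D into C's best response: x_C = 31.75 − 0.25(27.25 − 0.25x_C) ⇒ 0.9375x_C = 24.9375, so x_C = 26.6.
Then x_D = 27.25 − 0.25·26.6 = 20.6.
P_C = 176 − 2·26.6 − 20.6 = 102.2.

102.2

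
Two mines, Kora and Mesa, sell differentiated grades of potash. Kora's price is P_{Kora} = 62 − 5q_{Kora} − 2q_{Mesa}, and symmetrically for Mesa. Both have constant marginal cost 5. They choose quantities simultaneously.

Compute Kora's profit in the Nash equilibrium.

Mine Kora's profit: π = q_{Kora}(62 − 5q_{Kora} − 2q_{Mesa}) − 5q_{Kora}.
∂π/∂q_{Kora} = 57 − 10q_{Kora} − 2q_{Mesa} = 0 ⇒ q_{Kora} = 5.7 − 0.2q_{Mesa}.
Setting q_{Kora} = q_{Mesa} in the reaction function: q_{Kora} = 5.7 − 0.2q_{Kora}, so q_{Kora} = 5.7 / 1.2 = 4.75.
P_{Kora} = 62 − 5·4.75 − 2·4.75 = 28.75.
Profit = (28.75 − 5)·4.75 = 112.8125.

112.8125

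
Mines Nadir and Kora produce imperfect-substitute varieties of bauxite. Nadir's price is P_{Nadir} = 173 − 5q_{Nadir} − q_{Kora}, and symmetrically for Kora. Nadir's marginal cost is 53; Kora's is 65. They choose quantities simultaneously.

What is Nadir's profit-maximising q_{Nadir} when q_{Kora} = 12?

Mine Nadir's profit: π = q_{Nadir}(173 − 5q_{Nadir} − q_{Kora}) − 53q_{Nadir}.
∂π/∂q_{Nadir} = 120 − 10q_{Nadir} − q_{Kora} = 0 ⇒ q_{Nadir} = 12 − 0.1q_{Kora}.
At q_{Kora} = 12: q_{Nadir} = 12 − 0.1·12 = 10.8.

10.8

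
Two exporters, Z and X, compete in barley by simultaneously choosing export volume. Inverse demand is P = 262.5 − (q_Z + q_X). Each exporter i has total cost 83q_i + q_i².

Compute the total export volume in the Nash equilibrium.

Exporter Z's profit: π = q_Z(262.5 − (q_Z + q_X)) − 83q_Z − q_Z².
∂π/∂q_Z = 179.5 − 4q_Z − q_X = 0, so q_Z = 44.875 − 0.25q_X.
By symmetry q_X = q_Z; substituting into the reaction function, 1.25q_Z = 44.875 and q_Z = 35.9.
Total export volume: 35.9 + 35.9 = 71.8.

71.8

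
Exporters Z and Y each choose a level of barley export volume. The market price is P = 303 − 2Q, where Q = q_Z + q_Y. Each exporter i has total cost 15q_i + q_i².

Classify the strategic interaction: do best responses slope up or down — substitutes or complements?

strategic substitutes

Exporter Z's profit: π = q_Z(303 − 2(q_Z + q_Y)) − 15q_Z − q_Z².
∂π/∂q_Z = 288 − 6q_Z − 2q_Y = 0, so q_Z = 48 − (1/3)q_Y.
The best-response slope dq_Z/dq_Y = −1/3 < 0: the reaction function is downward-sloping, so the choices are strategic substitutes.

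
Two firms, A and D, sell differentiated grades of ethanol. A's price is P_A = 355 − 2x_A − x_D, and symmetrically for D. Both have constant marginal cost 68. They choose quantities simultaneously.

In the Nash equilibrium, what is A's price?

Firm A's profit: π = x_A(355 − 2x_A − x_D) − 68x_A.
∂π/∂x_A = 287 − 4x_A − x_D = 0 ⇒ x_A = 71.75 − 0.25x_D.
Setting x_A = x_D in the reaction function: x_A = 71.75 − 0.25x_A, so x_A = 71.75 / 1.25 = 57.4.
P_A = 355 − 2·57.4 − 57.4 = 182.8.

182.8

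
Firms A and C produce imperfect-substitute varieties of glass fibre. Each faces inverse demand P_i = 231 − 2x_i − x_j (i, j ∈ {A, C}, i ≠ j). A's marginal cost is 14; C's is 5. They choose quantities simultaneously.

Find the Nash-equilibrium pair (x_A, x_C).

Firm A's profit: π = x_A(231 − 2x_A − x_C) − 14x_A.
∂π/∂x_A = 217 − 4x_A − x_C = 0 ⇒ x_A = 54.25 − 0.25x_C.
Similarly x_C = 56.5 − 0.25x_A.
Plugging x_C into A's best response: x_A = 54.25 − 0.25(56.5 − 0.25x_A) ⇒ 0.9375x_A = 40.125, so x_A = 42.8.
Then x_C = 56.5 − 0.25·42.8 = 45.8.

42.8, 45.8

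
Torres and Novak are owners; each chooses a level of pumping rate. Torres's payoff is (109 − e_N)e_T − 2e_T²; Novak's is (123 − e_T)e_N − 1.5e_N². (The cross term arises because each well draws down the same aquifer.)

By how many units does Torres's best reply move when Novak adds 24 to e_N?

-6

Expanding Torres's payoff: 109e_T − e_Ne_T − 2e_T².
∂π/∂e_T = 109 − e_N − 4e_T = 0, so e_T = 27.25 − 0.25e_N.
The reaction-function slope is −0.25, so a 24-unit rise in e_N moves e_T by −0.25 × 24 = −6. Torres's best response falls — the actions are strategic substitutes.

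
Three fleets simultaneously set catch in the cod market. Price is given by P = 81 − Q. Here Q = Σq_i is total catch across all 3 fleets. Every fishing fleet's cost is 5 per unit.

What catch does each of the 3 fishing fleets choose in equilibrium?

19

A representative fishing fleet's profit is π_i = q_i(81 − Q) − 5q_i, with Q = q_i + Σ_{j≠i} q_j.
First-order condition: 76 − 2q_i − Σ_{j≠i} q_j = 0.
In a symmetric equilibrium every fishing fleet chooses the same q, so Σ_{j≠i} q_j = 2q. The condition becomes 76 − 4q = 0, giving q = 76/4 = 19.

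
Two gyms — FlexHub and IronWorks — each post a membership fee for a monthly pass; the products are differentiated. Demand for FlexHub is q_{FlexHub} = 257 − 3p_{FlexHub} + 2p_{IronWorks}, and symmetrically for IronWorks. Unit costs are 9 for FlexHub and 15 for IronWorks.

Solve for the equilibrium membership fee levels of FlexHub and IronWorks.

72.125, 74.375

FlexHub's profit: π = (p_{FlexHub} − 9)(257 − 3p_{FlexHub} + 2p_{IronWorks}).
∂π/∂p_{FlexHub} = 284 − 6p_{FlexHub} + 2p_{IronWorks} = 0 ⇒ p_{FlexHub} = 142/3 + (1/3)p_{IronWorks}.
Similarly p_{IronWorks} = 151/3 + (1/3)p_{FlexHub}.
Solving the two reaction functions simultaneously: (1 − (1/3)(1/3))p_{FlexHub} = 142/3 + (1/3)·(151/3), so (8/9)p_{FlexHub} = 577/9 and p_{FlexHub} = 72.125.
Then p_{IronWorks} = 151/3 + (1/3)·72.125 = 74.375.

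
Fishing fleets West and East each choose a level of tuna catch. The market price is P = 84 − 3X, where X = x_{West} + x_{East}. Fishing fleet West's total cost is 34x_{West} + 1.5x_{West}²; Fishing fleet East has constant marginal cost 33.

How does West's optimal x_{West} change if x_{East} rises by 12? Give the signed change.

-4

Fishing fleet West's profit: π = x_{West}(84 − 3(x_{West} + x_{East})) − 34x_{West} − 1.5x_{West}².
∂π/∂x_{West} = 50 − 9x_{West} − 3x_{East} = 0, so x_{West} = 50/9 − (1/3)x_{East}.
The reaction-function slope is −1/3, so a 12-unit rise in x_{East} moves x_{West} by −1/3 × 12 = −4. West's best response falls — the actions are strategic substitutes.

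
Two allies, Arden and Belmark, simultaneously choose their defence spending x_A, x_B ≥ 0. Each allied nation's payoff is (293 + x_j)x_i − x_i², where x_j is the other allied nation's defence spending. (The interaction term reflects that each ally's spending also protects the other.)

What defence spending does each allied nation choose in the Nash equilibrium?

Arden's payoff is (293 + x_B)x_A − x_A².
∂π/∂x_A = 293 + x_B − 2x_A = 0, so x_A = 146.5 + 0.5x_B.
By symmetry x_B = x_A; substituting into the reaction function, 0.5x_A = 146.5 and x_A = 293.

293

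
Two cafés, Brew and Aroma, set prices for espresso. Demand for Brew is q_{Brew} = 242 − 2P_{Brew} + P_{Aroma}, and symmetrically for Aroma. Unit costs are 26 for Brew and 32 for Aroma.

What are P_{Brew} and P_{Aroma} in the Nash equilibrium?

Brew's profit: π = (P_{Brew} − 26)(242 − 2P_{Brew} + P_{Aroma}).
∂π/∂P_{Brew} = 294 − 4P_{Brew} + P_{Aroma} = 0 ⇒ P_{Brew} = 73.5 + 0.25P_{Aroma}.
Similarly P_{Aroma} = 76.5 + 0.25P_{Brew}.
Substituting the second reaction function into the first: P_{Brew} = 73.5 + 0.25(76.5 + 0.25P_{Brew}), which gives 0.9375P_{Brew} = 92.625 ⇒ P_{Brew} = 98.8.
Then P_{Aroma} = 76.5 + 0.25·98.8 = 101.2.

98.8, 101.2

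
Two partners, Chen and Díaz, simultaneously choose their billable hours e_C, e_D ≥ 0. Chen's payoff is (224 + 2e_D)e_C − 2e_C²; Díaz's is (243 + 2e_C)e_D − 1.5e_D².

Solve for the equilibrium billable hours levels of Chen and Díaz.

144.75, 177.5

Expanding Chen's payoff: 224e_C + 2e_De_C − 2e_C².
∂π/∂e_C = 224 + 2e_D − 4e_C = 0, so e_C = 56 + 0.5e_D.
Likewise for Díaz: e_D = 81 + (2/3)e_C.
Plugging e_D into Chen's best response: e_C = 56 + 0.5(81 + (2/3)e_C) ⇒ (2/3)e_C = 96.5, so e_C = 144.75.
Then e_D = 81 + (2/3)·144.75 = 177.5.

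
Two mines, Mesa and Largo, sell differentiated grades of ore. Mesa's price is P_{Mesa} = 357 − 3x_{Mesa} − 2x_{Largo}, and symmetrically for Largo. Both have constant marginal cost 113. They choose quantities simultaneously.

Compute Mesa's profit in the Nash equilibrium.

2790.75

Mine Mesa's profit: π = x_{Mesa}(357 − 3x_{Mesa} − 2x_{Largo}) − 113x_{Mesa}.
∂π/∂x_{Mesa} = 244 − 6x_{Mesa} − 2x_{Largo} = 0 ⇒ x_{Mesa} = 122/3 − (1/3)x_{Largo}.
Setting x_{Mesa} = x_{Largo} in the reaction function: x_{Mesa} = 122/3 − (1/3)x_{Mesa}, so x_{Mesa} = (122/3) / (4/3) = 30.5.
P_{Mesa} = 357 − 3·30.5 − 2·30.5 = 204.5.
Profit = (204.5 − 113)·30.5 = 2790.75.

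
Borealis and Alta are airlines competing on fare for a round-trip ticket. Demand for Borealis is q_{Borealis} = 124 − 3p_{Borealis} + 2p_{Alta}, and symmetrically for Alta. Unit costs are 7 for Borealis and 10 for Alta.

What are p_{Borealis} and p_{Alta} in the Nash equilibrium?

36.8125, 37.9375

Borealis's profit: π = (p_{Borealis} − 7)(124 − 3p_{Borealis} + 2p_{Alta}).
∂π/∂p_{Borealis} = 145 − 6p_{Borealis} + 2p_{Alta} = 0 ⇒ p_{Borealis} = 145/6 + (1/3)p_{Alta}.
Similarly p_{Alta} = 77/3 + (1/3)p_{Borealis}.
Plugging p_{Alta} into Borealis's best response: p_{Borealis} = 145/6 + (1/3)(77/3 + (1/3)p_{Borealis}) ⇒ (8/9)p_{Borealis} = 589/18, so p_{Borealis} = 36.8125.
Then p_{Alta} = 77/3 + (1/3)·36.8125 = 37.9375.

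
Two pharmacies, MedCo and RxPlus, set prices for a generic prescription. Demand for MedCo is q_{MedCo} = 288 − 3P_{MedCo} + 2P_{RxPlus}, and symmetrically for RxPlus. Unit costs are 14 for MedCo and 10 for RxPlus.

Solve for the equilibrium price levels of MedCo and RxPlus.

MedCo's profit: π = (P_{MedCo} − 14)(288 − 3P_{MedCo} + 2P_{RxPlus}).
∂π/∂P_{MedCo} = 330 − 6P_{MedCo} + 2P_{RxPlus} = 0 ⇒ P_{MedCo} = 55 + (1/3)P_{RxPlus}.
Similarly P_{RxPlus} = 53 + (1/3)P_{MedCo}.
Plugging P_{RxPlus} into MedCo's best response: P_{MedCo} = 55 + (1/3)(53 + (1/3)P_{MedCo}) ⇒ (8/9)P_{MedCo} = 218/3, so P_{MedCo} = 81.75.
Then P_{RxPlus} = 53 + (1/3)·81.75 = 80.25.

81.75, 80.25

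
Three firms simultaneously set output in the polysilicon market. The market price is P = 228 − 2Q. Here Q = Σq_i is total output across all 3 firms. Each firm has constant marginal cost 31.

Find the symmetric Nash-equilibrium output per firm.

24.625

A representative firm's profit is π_i = q_i(228 − 2Q) − 31q_i, with Q = q_i + Σ_{j≠i} q_j.
First-order condition: 197 − 4q_i − 2Σ_{j≠i} q_j = 0.
With identical firms, set every q_j = q: then 197 − 4q − 4q = 0, i.e. q = 197/8 = 24.625.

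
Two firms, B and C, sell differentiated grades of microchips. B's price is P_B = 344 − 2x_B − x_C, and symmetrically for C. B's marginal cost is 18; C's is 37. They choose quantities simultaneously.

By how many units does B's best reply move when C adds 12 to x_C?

-3

Firm B's profit: π = x_B(344 − 2x_B − x_C) − 18x_B.
∂π/∂x_B = 326 − 4x_B − x_C = 0 ⇒ x_B = 81.5 − 0.25x_C.
The reaction-function slope is −0.25, so a 12-unit rise in x_C moves x_B by −0.25 × 12 = −3. B's best response falls — the actions are strategic substitutes.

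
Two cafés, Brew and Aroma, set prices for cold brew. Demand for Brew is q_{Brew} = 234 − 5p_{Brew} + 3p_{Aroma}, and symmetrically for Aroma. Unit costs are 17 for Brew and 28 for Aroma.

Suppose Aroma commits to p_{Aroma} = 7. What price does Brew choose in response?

Brew's profit: π = (p_{Brew} − 17)(234 − 5p_{Brew} + 3p_{Aroma}).
∂π/∂p_{Brew} = 319 − 10p_{Brew} + 3p_{Aroma} = 0 ⇒ p_{Brew} = 31.9 + 0.3p_{Aroma}.
At p_{Aroma} = 7: p_{Brew} = 31.9 + 0.3·7 = 34.

34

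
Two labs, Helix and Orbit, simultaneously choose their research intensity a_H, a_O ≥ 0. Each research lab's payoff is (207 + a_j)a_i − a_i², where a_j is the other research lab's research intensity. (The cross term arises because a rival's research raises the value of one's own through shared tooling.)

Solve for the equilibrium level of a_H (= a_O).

Helix's payoff is (207 + a_O)a_H − a_H².
∂π/∂a_H = 207 + a_O − 2a_H = 0, so a_H = 103.5 + 0.5a_O.
The game is symmetric, so in equilibrium a_O = a_H: the reaction function gives 0.5a_H = 103.5, hence a_H = 207.

207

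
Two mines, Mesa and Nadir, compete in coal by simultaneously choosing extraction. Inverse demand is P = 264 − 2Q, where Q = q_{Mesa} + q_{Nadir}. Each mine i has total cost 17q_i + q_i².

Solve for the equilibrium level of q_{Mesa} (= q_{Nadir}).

Mine Mesa's profit: π = q_{Mesa}(264 − 2(q_{Mesa} + q_{Nadir})) − 17q_{Mesa} − q_{Mesa}².
∂π/∂q_{Mesa} = 247 − 6q_{Mesa} − 2q_{Nadir} = 0, so q_{Mesa} = 247/6 − (1/3)q_{Nadir}.
Setting q_{Mesa} = q_{Nadir} in the reaction function: q_{Mesa} = 247/6 − (1/3)q_{Mesa}, so q_{Mesa} = (247/6) / (4/3) = 30.875.

30.875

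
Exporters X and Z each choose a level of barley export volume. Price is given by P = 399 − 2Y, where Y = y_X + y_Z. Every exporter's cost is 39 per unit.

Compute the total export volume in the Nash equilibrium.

120

Exporter X's profit: π = y_X(399 − 2(y_X + y_Z)) − 39y_X.
∂π/∂y_X = 360 − 4y_X − 2y_Z = 0, so y_X = 90 − 0.5y_Z.
Setting y_X = y_Z in the reaction function: y_X = 90 − 0.5y_X, so y_X = 90 / 1.5 = 60.
Total export volume: 60 + 60 = 120.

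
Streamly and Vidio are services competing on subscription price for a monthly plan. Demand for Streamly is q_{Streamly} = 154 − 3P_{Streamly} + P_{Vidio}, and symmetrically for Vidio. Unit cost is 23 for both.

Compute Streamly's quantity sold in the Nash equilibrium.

Streamly's profit: π = (P_{Streamly} − 23)(154 − 3P_{Streamly} + P_{Vidio}).
∂π/∂P_{Streamly} = 223 − 6P_{Streamly} + P_{Vidio} = 0 ⇒ P_{Streamly} = 223/6 + (1/6)P_{Vidio}.
The game is symmetric, so in equilibrium P_{Vidio} = P_{Streamly}: the reaction function gives (5/6)P_{Streamly} = 223/6, hence P_{Streamly} = 44.6.
q_{Streamly} = 154 − 3·44.6 + 44.6 = 64.8.

64.8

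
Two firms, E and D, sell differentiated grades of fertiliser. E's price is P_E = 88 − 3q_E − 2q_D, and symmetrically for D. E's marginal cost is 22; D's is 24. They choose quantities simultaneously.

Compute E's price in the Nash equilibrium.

47.125

Firm E's profit: π = q_E(88 − 3q_E − 2q_D) − 22q_E.
∂π/∂q_E = 66 − 6q_E − 2q_D = 0 ⇒ q_E = 11 − (1/3)q_D.
Similarly q_D = 32/3 − (1/3)q_E.
Solving the two reaction functions simultaneously: (1 − (−1/3)(−1/3))q_E = 11 − (1/3)·(32/3), so (8/9)q_E = 67/9 and q_E = 8.375.
Then q_D = 32/3 − (1/3)·8.375 = 7.875.
P_E = 88 − 3·8.375 − 2·7.875 = 47.125.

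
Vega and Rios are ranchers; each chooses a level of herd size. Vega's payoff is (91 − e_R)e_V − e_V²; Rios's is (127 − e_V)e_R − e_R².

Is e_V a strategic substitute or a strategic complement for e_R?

Expanding Vega's payoff: 91e_V − e_Re_V − e_V².
∂π/∂e_V = 91 − e_R − 2e_V = 0, so e_V = 45.5 − 0.5e_R.
The best-response slope de_V/de_R = −0.5 < 0: the reaction function is downward-sloping, so the choices are strategic substitutes.

strategic substitutes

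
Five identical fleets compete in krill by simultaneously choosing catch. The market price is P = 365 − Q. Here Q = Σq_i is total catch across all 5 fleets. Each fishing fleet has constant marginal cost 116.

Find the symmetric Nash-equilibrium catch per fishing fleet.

41.5

A representative fishing fleet's profit is π_i = q_i(365 − Q) − 116q_i, with Q = q_i + Σ_{j≠i} q_j.
First-order condition: 249 − 2q_i − Σ_{j≠i} q_j = 0.
Imposing symmetry (q_j = q for all j) turns Σ_{j≠i} q_j into 4q, so 249 = 6q and q = 41.5.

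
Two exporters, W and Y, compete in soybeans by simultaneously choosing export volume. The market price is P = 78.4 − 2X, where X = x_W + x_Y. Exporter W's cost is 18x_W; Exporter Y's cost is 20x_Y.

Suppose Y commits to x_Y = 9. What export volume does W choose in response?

10.6

Exporter W's profit: π = x_W(78.4 − 2(x_W + x_Y)) − 18x_W.
∂π/∂x_W = 60.4 − 4x_W − 2x_Y = 0, so x_W = 15.1 − 0.5x_Y.
At x_Y = 9: x_W = 15.1 − 0.5·9 = 10.6.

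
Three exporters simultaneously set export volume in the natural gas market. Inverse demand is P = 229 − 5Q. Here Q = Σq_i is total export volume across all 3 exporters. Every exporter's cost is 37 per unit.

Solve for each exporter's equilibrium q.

A representative exporter's profit is π_i = q_i(229 − 5Q) − 37q_i, with Q = q_i + Σ_{j≠i} q_j.
First-order condition: 192 − 10q_i − 5Σ_{j≠i} q_j = 0.
With identical exporters, set every q_j = q: then 192 − 10q − 10q = 0, i.e. q = 192/20 = 9.6.

9.6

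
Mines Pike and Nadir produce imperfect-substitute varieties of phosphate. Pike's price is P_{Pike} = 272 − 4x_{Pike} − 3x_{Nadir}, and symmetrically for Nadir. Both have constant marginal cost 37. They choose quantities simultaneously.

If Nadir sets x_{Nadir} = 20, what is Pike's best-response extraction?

21.875

Mine Pike's profit: π = x_{Pike}(272 − 4x_{Pike} − 3x_{Nadir}) − 37x_{Pike}.
∂π/∂x_{Pike} = 235 − 8x_{Pike} − 3x_{Nadir} = 0 ⇒ x_{Pike} = 29.375 − 0.375x_{Nadir}.
At x_{Nadir} = 20: x_{Pike} = 29.375 − 0.375·20 = 21.875.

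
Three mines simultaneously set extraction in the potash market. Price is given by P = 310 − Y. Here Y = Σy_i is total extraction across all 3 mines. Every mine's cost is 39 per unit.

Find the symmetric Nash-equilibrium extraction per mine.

67.75

A representative mine's profit is π_i = y_i(310 − Y) − 39y_i, with Y = y_i + Σ_{j≠i} y_j.
First-order condition: 271 − 2y_i − Σ_{j≠i} y_j = 0.
Imposing symmetry (y_j = y for all j) turns Σ_{j≠i} y_j into 2y, so 271 = 4y and y = 67.75.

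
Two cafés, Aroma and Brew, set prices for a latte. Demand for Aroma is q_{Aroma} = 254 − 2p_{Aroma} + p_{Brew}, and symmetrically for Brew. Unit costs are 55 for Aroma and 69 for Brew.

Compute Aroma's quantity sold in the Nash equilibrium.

Aroma's profit: π = (p_{Aroma} − 55)(254 − 2p_{Aroma} + p_{Brew}).
∂π/∂p_{Aroma} = 364 − 4p_{Aroma} + p_{Brew} = 0 ⇒ p_{Aroma} = 91 + 0.25p_{Brew}.
Similarly p_{Brew} = 98 + 0.25p_{Aroma}.
Substituting the second reaction function into the first: p_{Aroma} = 91 + 0.25(98 + 0.25p_{Aroma}), which gives 0.9375p_{Aroma} = 115.5 ⇒ p_{Aroma} = 123.2.
Then p_{Brew} = 98 + 0.25·123.2 = 128.8.
q_{Aroma} = 254 − 2·123.2 + 128.8 = 136.4.

136.4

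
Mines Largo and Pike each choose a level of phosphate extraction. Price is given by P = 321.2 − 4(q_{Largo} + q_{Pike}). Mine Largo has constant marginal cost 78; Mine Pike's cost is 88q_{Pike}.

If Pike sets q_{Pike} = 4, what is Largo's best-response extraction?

Mine Largo's profit: π = q_{Largo}(321.2 − 4(q_{Largo} + q_{Pike})) − 78q_{Largo}.
∂π/∂q_{Largo} = 243.2 − 8q_{Largo} − 4q_{Pike} = 0, so q_{Largo} = 30.4 − 0.5q_{Pike}.
At q_{Pike} = 4: q_{Largo} = 30.4 − 0.5·4 = 28.4.

28.4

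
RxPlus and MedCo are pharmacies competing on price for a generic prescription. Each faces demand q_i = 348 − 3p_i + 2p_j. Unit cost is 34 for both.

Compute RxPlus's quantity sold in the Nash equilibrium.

235.5

RxPlus's profit: π = (p_{RxPlus} − 34)(348 − 3p_{RxPlus} + 2p_{MedCo}).
∂π/∂p_{RxPlus} = 450 − 6p_{RxPlus} + 2p_{MedCo} = 0 ⇒ p_{RxPlus} = 75 + (1/3)p_{MedCo}.
The game is symmetric, so in equilibrium p_{MedCo} = p_{RxPlus}: the reaction function gives (2/3)p_{RxPlus} = 75, hence p_{RxPlus} = 112.5.
q_{RxPlus} = 348 − 3·112.5 + 2·112.5 = 235.5.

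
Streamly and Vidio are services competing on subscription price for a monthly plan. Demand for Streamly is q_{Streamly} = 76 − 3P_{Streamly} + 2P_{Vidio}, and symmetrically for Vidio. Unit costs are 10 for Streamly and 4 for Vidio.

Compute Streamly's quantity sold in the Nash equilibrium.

46.125

Streamly's profit: π = (P_{Streamly} − 10)(76 − 3P_{Streamly} + 2P_{Vidio}).
∂π/∂P_{Streamly} = 106 − 6P_{Streamly} + 2P_{Vidio} = 0 ⇒ P_{Streamly} = 53/3 + (1/3)P_{Vidio}.
Similarly P_{Vidio} = 44/3 + (1/3)P_{Streamly}.
Plugging P_{Vidio} into Streamly's best response: P_{Streamly} = 53/3 + (1/3)(44/3 + (1/3)P_{Streamly}) ⇒ (8/9)P_{Streamly} = 203/9, so P_{Streamly} = 25.375.
Then P_{Vidio} = 44/3 + (1/3)·25.375 = 23.125.
q_{Streamly} = 76 − 3·25.375 + 2·23.125 = 46.125.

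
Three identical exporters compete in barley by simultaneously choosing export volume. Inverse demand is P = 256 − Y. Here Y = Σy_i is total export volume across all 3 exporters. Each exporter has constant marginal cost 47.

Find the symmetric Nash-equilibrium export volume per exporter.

52.25

A representative exporter's profit is π_i = y_i(256 − Y) − 47y_i, with Y = y_i + Σ_{j≠i} y_j.
First-order condition: 209 − 2y_i − Σ_{j≠i} y_j = 0.
Imposing symmetry (y_j = y for all j) turns Σ_{j≠i} y_j into 2y, so 209 = 4y and y = 52.25.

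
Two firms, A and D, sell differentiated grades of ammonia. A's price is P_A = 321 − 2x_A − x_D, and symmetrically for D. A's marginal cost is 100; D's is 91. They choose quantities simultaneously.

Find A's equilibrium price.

187.2

Firm A's profit: π = x_A(321 − 2x_A − x_D) − 100x_A.
∂π/∂x_A = 221 − 4x_A − x_D = 0 ⇒ x_A = 55.25 − 0.25x_D.
Similarly x_D = 57.5 − 0.25x_A.
Plugging x_D into A's best response: x_A = 55.25 − 0.25(57.5 − 0.25x_A) ⇒ 0.9375x_A = 40.875, so x_A = 43.6.
Then x_D = 57.5 − 0.25·43.6 = 46.6.
P_A = 321 − 2·43.6 − 46.6 = 187.2.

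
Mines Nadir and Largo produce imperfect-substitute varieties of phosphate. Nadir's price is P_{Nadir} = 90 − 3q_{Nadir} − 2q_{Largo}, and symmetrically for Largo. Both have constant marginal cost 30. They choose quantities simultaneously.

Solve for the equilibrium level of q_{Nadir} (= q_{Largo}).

7.5

Mine Nadir's profit: π = q_{Nadir}(90 − 3q_{Nadir} − 2q_{Largo}) − 30q_{Nadir}.
∂π/∂q_{Nadir} = 60 − 6q_{Nadir} − 2q_{Largo} = 0 ⇒ q_{Nadir} = 10 − (1/3)q_{Largo}.
The game is symmetric, so in equilibrium q_{Largo} = q_{Nadir}: the reaction function gives (4/3)q_{Nadir} = 10, hence q_{Nadir} = 7.5.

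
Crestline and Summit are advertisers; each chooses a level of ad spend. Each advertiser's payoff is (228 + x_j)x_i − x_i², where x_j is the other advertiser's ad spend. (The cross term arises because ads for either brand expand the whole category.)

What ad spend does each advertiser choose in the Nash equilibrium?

Crestline's payoff is (228 + x_S)x_C − x_C².
∂π/∂x_C = 228 + x_S − 2x_C = 0, so x_C = 114 + 0.5x_S.
The game is symmetric, so in equilibrium x_S = x_C: the reaction function gives 0.5x_C = 114, hence x_C = 228.

228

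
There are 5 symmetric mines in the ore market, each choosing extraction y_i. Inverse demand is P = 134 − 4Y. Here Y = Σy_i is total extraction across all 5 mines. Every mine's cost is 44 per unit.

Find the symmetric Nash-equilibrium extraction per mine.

3.75

A representative mine's profit is π_i = y_i(134 − 4Y) − 44y_i, with Y = y_i + Σ_{j≠i} y_j.
First-order condition: 90 − 8y_i − 4Σ_{j≠i} y_j = 0.
In a symmetric equilibrium every mine chooses the same y, so Σ_{j≠i} y_j = 4y. The condition becomes 90 − 24y = 0, giving y = 90/24 = 3.75.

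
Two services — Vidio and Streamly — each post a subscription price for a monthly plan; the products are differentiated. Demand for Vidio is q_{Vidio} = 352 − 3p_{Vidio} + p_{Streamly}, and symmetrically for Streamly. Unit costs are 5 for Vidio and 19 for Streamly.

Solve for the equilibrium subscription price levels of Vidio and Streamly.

74.6, 80.6

Vidio's profit: π = (p_{Vidio} − 5)(352 − 3p_{Vidio} + p_{Streamly}).
∂π/∂p_{Vidio} = 367 − 6p_{Vidio} + p_{Streamly} = 0 ⇒ p_{Vidio} = 367/6 + (1/6)p_{Streamly}.
Similarly p_{Streamly} = 409/6 + (1/6)p_{Vidio}.
Plugging p_{Streamly} into Vidio's best response: p_{Vidio} = 367/6 + (1/6)(409/6 + (1/6)p_{Vidio}) ⇒ (35/36)p_{Vidio} = 2611/36, so p_{Vidio} = 74.6.
Then p_{Streamly} = 409/6 + (1/6)·74.6 = 80.6.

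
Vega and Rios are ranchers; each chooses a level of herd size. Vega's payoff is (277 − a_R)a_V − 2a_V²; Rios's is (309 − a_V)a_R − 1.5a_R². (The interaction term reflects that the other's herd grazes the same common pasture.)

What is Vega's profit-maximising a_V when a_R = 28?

Expanding Vega's payoff: 277a_V − a_Ra_V − 2a_V².
∂π/∂a_V = 277 − a_R − 4a_V = 0, so a_V = 69.25 − 0.25a_R.
At a_R = 28: a_V = 69.25 − 0.25·28 = 62.25.

62.25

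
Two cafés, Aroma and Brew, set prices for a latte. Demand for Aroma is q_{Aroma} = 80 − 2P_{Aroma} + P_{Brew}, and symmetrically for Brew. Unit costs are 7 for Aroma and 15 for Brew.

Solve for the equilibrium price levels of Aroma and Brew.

Aroma's profit: π = (P_{Aroma} − 7)(80 − 2P_{Aroma} + P_{Brew}).
∂π/∂P_{Aroma} = 94 − 4P_{Aroma} + P_{Brew} = 0 ⇒ P_{Aroma} = 23.5 + 0.25P_{Brew}.
Similarly P_{Brew} = 27.5 + 0.25P_{Aroma}.
Substituting the second reaction function into the first: P_{Aroma} = 23.5 + 0.25(27.5 + 0.25P_{Aroma}), which gives 0.9375P_{Aroma} = 30.375 ⇒ P_{Aroma} = 32.4.
Then P_{Brew} = 27.5 + 0.25·32.4 = 35.6.

32.4, 35.6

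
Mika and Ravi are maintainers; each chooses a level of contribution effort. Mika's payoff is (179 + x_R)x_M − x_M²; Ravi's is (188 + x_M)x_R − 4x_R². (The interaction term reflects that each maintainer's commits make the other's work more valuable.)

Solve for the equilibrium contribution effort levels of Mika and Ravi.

Expanding Mika's payoff: 179x_M + x_Rx_M − x_M².
∂π/∂x_M = 179 + x_R − 2x_M = 0, so x_M = 89.5 + 0.5x_R.
Likewise for Ravi: x_R = 23.5 + 0.125x_M.
Solving the two reaction functions simultaneously: (1 − (0.5)(0.125))x_M = 89.5 + 0.5·23.5, so 0.9375x_M = 101.25 and x_M = 108.
Then x_R = 23.5 + 0.125·108 = 37.

108, 37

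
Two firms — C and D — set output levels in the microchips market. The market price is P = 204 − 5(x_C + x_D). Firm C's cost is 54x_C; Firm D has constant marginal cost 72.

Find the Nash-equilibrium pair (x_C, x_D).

Firm C's profit: π = x_C(204 − 5(x_C + x_D)) − 54x_C.
∂π/∂x_C = 150 − 10x_C − 5x_D = 0, so x_C = 15 − 0.5x_D.
By the same steps for D: x_D = 13.2 − 0.5x_C.
Solving the two reaction functions simultaneously: (1 − (−0.5)(−0.5))x_C = 15 − 0.5·13.2, so 0.75x_C = 8.4 and x_C = 11.2.
Then x_D = 13.2 − 0.5·11.2 = 7.6.

11.2, 7.6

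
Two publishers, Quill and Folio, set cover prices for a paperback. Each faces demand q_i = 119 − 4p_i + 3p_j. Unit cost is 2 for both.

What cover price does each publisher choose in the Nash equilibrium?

Quill's profit: π = (p_{Quill} − 2)(119 − 4p_{Quill} + 3p_{Folio}).
∂π/∂p_{Quill} = 127 − 8p_{Quill} + 3p_{Folio} = 0 ⇒ p_{Quill} = 15.875 + 0.375p_{Folio}.
The game is symmetric, so in equilibrium p_{Folio} = p_{Quill}: the reaction function gives 0.625p_{Quill} = 15.875, hence p_{Quill} = 25.4.

25.4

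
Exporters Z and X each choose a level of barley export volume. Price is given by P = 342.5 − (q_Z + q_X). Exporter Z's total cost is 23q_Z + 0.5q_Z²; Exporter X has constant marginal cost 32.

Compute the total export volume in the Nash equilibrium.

Exporter Z's profit: π = q_Z(342.5 − (q_Z + q_X)) − 23q_Z − 0.5q_Z².
∂π/∂q_Z = 319.5 − 3q_Z − q_X = 0, so q_Z = 106.5 − (1/3)q_X.
For X: ∂π/∂q_X = 310.5 − 2q_X − q_Z = 0 ⇒ q_X = 155.25 − 0.5q_Z.
Solving the two reaction functions simultaneously: (1 − (−1/3)(−0.5))q_Z = 106.5 − (1/3)·155.25, so (5/6)q_Z = 54.75 and q_Z = 65.7.
Then q_X = 155.25 − 0.5·65.7 = 122.4.
Total export volume: 65.7 + 122.4 = 188.1.

188.1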